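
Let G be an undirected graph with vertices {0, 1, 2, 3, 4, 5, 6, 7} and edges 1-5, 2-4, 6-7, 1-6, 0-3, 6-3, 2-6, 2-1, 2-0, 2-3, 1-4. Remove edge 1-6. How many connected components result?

1

1 and 6 are still connected via 1-2-6, so the component count stays at 1.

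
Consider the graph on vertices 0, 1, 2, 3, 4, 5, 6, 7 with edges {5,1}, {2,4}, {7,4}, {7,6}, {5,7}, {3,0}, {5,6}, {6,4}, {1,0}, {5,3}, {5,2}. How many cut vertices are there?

1

Removing 5 increases the component count from 1 to 2, so 5 is a cut vertex.
By contrast removing 7 leaves 1 component; it is not a cut vertex. No other vertex is a cut vertex either.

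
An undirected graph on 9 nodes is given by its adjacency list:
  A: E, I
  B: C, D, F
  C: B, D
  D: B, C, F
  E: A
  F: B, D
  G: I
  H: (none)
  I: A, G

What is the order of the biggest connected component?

H is isolated — a component by itself.
Starting from A we can reach A, E, G, I. That is one component of size 4.
Starting from B we can reach B, C, D, F. That is one component of size 4.
The largest has 4 vertices.

4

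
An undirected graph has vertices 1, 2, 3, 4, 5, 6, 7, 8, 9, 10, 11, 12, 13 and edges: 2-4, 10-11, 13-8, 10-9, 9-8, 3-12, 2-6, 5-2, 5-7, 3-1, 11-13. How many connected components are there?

Starting from 1 we can reach 1, 3, 12. That is one component of size 3.
Starting from 2 we can reach 2, 4, 5, 6, 7. That is one component of size 5.
Starting from 8 we can reach 8, 9, 10, 11, 13. That is one component of size 5.
Total: 3 components.

3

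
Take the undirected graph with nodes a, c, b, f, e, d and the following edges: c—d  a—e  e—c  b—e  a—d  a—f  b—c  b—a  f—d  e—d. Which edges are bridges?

The edges on the cycle a-e-c-d-a are not bridges since each lies on that cycle.
Every edge lies on some cycle, so there are no bridges.

none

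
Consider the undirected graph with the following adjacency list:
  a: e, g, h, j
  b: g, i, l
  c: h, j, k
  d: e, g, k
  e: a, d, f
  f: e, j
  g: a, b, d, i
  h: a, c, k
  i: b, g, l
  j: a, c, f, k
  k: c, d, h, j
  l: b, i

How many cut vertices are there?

Removing g increases the component count from 1 to 2, so g is a cut vertex.
By contrast removing h leaves 1 component; it is not a cut vertex. No other vertex is a cut vertex either.

1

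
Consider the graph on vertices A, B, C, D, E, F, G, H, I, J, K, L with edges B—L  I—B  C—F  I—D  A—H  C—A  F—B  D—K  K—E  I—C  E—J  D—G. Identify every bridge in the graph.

A-C, A-H, B-L, D-G, D-I, D-K, E-J, E-K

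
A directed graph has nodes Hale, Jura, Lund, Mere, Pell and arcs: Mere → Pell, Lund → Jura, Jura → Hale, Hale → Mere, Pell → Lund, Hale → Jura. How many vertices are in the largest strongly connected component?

5

{Hale, Jura, Lund, Mere, Pell} are all mutually reachable — one SCC of size 5.
The largest has 5 vertices.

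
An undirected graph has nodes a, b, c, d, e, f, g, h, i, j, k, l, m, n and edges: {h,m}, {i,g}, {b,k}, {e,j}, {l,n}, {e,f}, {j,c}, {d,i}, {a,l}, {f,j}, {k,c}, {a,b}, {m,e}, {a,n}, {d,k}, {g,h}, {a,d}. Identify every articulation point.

a

Removing a increases the component count from 1 to 2, so a is a cut vertex.
By contrast removing d leaves 1 component; it is not a cut vertex. No other vertex is a cut vertex either.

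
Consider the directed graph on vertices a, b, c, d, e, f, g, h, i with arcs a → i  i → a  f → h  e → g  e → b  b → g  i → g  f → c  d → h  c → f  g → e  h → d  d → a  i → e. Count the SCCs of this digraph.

{b, e, g} are all mutually reachable — one SCC of size 3.
{a, i} are all mutually reachable — one SCC of size 2.
{c, f} are all mutually reachable — one SCC of size 2.
{d, h} are all mutually reachable — one SCC of size 2.
That gives 4 strongly connected components.

4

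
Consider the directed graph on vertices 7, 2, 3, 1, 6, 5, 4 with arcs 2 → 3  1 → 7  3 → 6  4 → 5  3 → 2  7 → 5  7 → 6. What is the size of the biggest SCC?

{2, 3} are all mutually reachable — one SCC of size 2.
{6} is an SCC by itself.
{7} is an SCC by itself.
{4} is an SCC by itself.
{5} is an SCC by itself.
(and 1 more singleton SCC)
The largest has 2 vertices.

2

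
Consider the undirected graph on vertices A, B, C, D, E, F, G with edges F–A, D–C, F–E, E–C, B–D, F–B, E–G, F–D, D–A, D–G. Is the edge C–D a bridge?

No

After removing C–D, the path C-E-F-D still connects them, so the edge is not a bridge.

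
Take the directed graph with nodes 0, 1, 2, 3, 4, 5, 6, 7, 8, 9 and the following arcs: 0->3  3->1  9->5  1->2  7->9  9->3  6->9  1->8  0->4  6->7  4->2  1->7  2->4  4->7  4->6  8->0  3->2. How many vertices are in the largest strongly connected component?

9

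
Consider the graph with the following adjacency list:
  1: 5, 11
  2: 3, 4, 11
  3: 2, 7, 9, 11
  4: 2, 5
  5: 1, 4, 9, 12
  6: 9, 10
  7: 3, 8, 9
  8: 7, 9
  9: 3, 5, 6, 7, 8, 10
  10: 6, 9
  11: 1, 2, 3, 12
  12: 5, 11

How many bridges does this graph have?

0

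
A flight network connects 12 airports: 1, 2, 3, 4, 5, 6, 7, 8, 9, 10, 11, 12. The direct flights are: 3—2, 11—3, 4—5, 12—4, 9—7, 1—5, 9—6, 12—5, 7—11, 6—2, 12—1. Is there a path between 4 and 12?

Yes

From 4 we can reach 1, 4, 5, 12, which includes 12.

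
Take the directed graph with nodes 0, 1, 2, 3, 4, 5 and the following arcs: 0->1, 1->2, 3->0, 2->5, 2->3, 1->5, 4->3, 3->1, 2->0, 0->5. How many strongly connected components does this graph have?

{0, 1, 2, 3} are all mutually reachable — one SCC of size 4.
{5} is an SCC by itself.
{4} is an SCC by itself.
That gives 3 strongly connected components.

3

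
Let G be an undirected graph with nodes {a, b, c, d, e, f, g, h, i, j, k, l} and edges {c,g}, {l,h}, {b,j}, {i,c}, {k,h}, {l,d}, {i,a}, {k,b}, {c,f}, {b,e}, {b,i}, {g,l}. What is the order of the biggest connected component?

Starting from a we can reach a, b, c, d, e, f, g, h, i, j, k, l. That is one component of size 12.
The largest has 12 vertices.

12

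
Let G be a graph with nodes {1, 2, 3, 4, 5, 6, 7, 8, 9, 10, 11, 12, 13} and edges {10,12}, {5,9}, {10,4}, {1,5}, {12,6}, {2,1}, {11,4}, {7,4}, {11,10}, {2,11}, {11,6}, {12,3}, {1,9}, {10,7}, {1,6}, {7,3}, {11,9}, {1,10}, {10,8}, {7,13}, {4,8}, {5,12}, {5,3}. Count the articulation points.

1

Removing 7 increases the component count from 1 to 2, so 7 is a cut vertex.
By contrast removing 12 leaves 1 component; it is not a cut vertex. No other vertex is a cut vertex either.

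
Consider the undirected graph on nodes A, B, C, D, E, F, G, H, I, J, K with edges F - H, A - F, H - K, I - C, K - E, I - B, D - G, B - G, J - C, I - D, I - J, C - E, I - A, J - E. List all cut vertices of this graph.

Removing I increases the component count from 1 to 2, so I is a cut vertex.
By contrast removing E leaves 1 component; it is not a cut vertex. No other vertex is a cut vertex either.

I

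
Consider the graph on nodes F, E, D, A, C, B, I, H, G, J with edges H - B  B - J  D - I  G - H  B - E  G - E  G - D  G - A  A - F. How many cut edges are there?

5

The edges on the cycle G-H-B-E-G are not bridges since each lies on that cycle.
But removing G - D disconnects G from D; removing B - J disconnects B from J; removing I - D disconnects I from D; removing G - A disconnects G from A — these are bridges.
In total 5 edges are bridges.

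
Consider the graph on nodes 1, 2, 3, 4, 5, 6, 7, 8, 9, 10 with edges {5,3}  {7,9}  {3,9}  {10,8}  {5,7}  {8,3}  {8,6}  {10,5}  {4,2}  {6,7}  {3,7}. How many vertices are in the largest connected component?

7

1 is isolated — a component by itself.
Starting from 2 we can reach 2, 4. That is one component of size 2.
Starting from 3 we can reach 3, 5, 6, 7, 8, 9, 10. That is one component of size 7.
The largest has 7 vertices.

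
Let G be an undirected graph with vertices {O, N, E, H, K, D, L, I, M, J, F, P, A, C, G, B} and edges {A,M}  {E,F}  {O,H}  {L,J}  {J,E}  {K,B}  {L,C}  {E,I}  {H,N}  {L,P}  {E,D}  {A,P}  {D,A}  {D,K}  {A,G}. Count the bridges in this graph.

9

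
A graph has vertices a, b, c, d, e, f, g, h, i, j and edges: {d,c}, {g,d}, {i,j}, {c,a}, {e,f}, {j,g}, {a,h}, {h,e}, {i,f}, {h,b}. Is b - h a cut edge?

Removing b - h leaves no path between b and h: the component count goes from 1 to 2. So it is a bridge.

Yes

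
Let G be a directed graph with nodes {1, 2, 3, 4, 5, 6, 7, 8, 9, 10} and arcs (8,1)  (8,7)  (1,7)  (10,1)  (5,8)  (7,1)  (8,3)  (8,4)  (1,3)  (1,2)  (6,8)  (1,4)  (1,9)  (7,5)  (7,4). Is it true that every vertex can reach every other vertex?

No

There is no directed path from 8 to 10, so the graph is not strongly connected.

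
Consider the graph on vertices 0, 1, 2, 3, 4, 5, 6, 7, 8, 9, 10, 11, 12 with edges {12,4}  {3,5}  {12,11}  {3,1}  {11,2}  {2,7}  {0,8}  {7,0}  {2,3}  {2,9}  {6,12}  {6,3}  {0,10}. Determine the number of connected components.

Starting from 0 we can reach 0, 1, 2, 3, 4, 5, 6, 7, 8, 9, 10, 11, 12. That is one component of size 13.
Total: 1 component.

1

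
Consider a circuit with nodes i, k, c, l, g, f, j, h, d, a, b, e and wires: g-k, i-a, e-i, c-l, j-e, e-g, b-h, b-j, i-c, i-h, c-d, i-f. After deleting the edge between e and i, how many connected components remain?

e and i are still connected via e-j-b-h-i, so the component count stays at 1.

1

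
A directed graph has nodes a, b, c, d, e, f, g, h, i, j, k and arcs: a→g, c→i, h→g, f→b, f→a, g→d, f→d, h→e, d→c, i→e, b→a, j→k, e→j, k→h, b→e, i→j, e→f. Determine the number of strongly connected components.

1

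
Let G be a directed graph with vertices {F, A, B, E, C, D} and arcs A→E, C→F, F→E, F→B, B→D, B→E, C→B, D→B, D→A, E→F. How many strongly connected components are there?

2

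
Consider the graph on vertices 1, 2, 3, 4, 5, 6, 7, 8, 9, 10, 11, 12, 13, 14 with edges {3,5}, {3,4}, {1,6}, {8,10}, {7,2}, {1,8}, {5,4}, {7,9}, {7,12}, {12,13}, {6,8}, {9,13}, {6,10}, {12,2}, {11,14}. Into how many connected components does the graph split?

Starting from 11 we can reach 11, 14. That is one component of size 2.
Starting from 3 we can reach 3, 4, 5. That is one component of size 3.
Starting from 1 we can reach 1, 6, 8, 10. That is one component of size 4.
Starting from 2 we can reach 2, 7, 9, 12, 13. That is one component of size 5.
Total: 4 components.

4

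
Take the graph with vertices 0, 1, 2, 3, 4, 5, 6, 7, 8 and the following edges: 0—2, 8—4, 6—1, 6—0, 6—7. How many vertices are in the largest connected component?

5

3 is isolated — a component by itself.
5 is isolated — a component by itself.
Starting from 4 we can reach 4, 8. That is one component of size 2.
Starting from 0 we can reach 0, 1, 2, 6, 7. That is one component of size 5.
The largest has 5 vertices.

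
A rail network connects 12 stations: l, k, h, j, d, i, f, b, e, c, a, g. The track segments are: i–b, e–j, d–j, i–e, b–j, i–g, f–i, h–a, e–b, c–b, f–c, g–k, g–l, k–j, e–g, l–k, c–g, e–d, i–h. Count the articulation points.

Removing h increases the component count from 1 to 2, so h is a cut vertex.
Removing i increases the component count from 1 to 2, so i is a cut vertex.
By contrast removing g leaves 1 component; it is not a cut vertex. No other vertex is a cut vertex either.

2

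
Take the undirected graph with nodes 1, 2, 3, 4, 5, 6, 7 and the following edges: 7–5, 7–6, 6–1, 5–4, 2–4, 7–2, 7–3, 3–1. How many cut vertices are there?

1

Removing 7 increases the component count from 1 to 2, so 7 is a cut vertex.
By contrast removing 4 leaves 1 component; it is not a cut vertex. No other vertex is a cut vertex either.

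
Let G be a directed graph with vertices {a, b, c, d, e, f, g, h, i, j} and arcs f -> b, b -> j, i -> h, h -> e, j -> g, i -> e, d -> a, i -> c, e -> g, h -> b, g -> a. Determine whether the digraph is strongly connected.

There is no directed path from h to c, so the graph is not strongly connected.

No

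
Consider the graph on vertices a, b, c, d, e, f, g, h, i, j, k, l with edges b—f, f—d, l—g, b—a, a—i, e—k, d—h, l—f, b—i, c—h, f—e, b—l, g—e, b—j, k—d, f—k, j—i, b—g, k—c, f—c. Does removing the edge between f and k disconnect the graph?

After removing f—k, the path f-e-k still connects them, so the edge is not a bridge.

No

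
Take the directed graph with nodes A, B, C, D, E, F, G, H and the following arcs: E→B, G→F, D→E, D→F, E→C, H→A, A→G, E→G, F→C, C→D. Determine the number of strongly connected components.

{C, D, E, F, G} are all mutually reachable — one SCC of size 5.
{H} is an SCC by itself.
{A} is an SCC by itself.
{B} is an SCC by itself.
That gives 4 strongly connected components.

4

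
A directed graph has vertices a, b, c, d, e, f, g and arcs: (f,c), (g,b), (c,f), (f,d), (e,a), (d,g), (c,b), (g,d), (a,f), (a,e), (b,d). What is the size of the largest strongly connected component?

{b, d, g} are all mutually reachable — one SCC of size 3.
{c, f} are all mutually reachable — one SCC of size 2.
{a, e} are all mutually reachable — one SCC of size 2.
The largest has 3 vertices.

3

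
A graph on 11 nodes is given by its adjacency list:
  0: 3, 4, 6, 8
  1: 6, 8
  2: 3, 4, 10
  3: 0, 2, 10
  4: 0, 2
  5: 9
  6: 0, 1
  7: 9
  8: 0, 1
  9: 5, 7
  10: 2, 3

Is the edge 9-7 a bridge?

Removing 9-7 leaves no path between 9 and 7: the component count goes from 2 to 3. So it is a bridge.

Yes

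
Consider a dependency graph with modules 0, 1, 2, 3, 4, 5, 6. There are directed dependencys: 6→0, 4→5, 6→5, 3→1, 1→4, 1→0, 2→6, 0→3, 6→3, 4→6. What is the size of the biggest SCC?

{0, 1, 3, 4, 6} are all mutually reachable — one SCC of size 5.
{2} is an SCC by itself.
{5} is an SCC by itself.
The largest has 5 vertices.

5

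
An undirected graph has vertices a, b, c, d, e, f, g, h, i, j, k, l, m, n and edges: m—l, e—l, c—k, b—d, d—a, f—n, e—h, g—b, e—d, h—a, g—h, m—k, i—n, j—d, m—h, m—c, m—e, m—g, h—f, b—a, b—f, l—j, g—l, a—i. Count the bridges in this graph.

0

The edges on the cycle m-c-k-m are not bridges since each lies on that cycle.
Every edge lies on some cycle, so there are no bridges.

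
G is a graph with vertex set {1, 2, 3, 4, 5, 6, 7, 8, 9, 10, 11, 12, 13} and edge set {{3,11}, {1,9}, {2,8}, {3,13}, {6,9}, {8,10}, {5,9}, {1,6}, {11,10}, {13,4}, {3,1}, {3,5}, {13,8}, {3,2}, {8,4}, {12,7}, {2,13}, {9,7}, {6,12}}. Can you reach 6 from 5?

Yes

From 5 we can reach 1, 2, 3, 4, 5, 6, 7, 8, 9, 10, 11, 12, 13, which includes 6.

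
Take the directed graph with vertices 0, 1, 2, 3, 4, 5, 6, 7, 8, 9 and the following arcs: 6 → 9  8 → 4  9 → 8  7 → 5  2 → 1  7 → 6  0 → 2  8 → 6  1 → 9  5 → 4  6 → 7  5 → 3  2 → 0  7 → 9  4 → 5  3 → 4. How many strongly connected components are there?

{6, 7, 8, 9} are all mutually reachable — one SCC of size 4.
{3, 4, 5} are all mutually reachable — one SCC of size 3.
{0, 2} are all mutually reachable — one SCC of size 2.
{1} is an SCC by itself.
That gives 4 strongly connected components.

4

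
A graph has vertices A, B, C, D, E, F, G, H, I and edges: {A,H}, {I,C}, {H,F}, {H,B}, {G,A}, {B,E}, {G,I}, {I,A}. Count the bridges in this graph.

5

The edges on the cycle G-I-A-G are not bridges since each lies on that cycle.
But removing H - B disconnects H from B; removing H - F disconnects H from F; removing B - E disconnects B from E; removing A - H disconnects A from H — these are bridges.
In total 5 edges are bridges.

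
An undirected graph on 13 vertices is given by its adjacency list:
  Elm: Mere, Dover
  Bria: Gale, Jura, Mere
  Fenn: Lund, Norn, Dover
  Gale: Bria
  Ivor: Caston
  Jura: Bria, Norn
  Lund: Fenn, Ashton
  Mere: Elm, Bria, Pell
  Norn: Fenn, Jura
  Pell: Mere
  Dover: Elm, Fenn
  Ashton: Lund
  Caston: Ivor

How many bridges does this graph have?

The edges on the cycle Bria-Mere-Elm-Dover-Fenn-Norn-Jura-Bria are not bridges since each lies on that cycle.
But removing Ivor-Caston disconnects Ivor from Caston; removing Bria-Gale disconnects Bria from Gale; removing Ashton-Lund disconnects Ashton from Lund; removing Pell-Mere disconnects Pell from Mere — these are bridges.
In total 5 edges are bridges.

5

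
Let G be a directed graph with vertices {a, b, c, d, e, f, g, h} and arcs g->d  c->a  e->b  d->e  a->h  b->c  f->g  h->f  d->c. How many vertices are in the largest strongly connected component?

{a, b, c, d, e, f, g, h} are all mutually reachable — one SCC of size 8.
The largest has 8 vertices.

8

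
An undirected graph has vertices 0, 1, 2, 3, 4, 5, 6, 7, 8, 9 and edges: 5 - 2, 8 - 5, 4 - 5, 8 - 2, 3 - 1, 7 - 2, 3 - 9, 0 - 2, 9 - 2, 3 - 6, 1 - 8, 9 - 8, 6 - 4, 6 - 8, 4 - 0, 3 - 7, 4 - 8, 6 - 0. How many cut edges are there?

0

The edges on the cycle 3-9-8-1-3 are not bridges since each lies on that cycle.
Every edge lies on some cycle, so there are no bridges.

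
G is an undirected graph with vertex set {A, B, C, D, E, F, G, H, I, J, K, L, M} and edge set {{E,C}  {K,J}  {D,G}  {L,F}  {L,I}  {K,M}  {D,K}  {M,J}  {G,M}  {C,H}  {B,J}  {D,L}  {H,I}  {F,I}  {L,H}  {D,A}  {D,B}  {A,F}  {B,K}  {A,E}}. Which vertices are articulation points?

Removing D increases the component count from 1 to 2, so D is a cut vertex.
By contrast removing B leaves 1 component; it is not a cut vertex. No other vertex is a cut vertex either.

D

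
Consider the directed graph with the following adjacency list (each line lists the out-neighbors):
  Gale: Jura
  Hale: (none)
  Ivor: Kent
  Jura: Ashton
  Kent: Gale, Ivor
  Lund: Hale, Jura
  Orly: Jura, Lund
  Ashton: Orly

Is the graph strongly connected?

There is no directed path from Jura to Gale, so the graph is not strongly connected.

No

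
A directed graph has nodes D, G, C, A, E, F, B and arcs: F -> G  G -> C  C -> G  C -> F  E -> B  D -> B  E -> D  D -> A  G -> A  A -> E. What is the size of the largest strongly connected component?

3

{C, F, G} are all mutually reachable — one SCC of size 3.
{A, D, E} are all mutually reachable — one SCC of size 3.
{B} is an SCC by itself.
The largest has 3 vertices.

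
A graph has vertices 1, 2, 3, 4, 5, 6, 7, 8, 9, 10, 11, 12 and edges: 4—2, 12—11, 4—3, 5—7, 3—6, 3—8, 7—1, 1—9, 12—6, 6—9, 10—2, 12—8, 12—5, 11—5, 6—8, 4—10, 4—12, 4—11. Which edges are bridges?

The edges on the cycle 4-10-2-4 are not bridges since each lies on that cycle.
Every edge lies on some cycle, so there are no bridges.

none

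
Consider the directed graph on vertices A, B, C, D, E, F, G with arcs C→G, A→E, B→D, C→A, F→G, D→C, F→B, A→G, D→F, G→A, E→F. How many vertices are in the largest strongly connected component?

{A, B, C, D, E, F, G} are all mutually reachable — one SCC of size 7.
The largest has 7 vertices.

7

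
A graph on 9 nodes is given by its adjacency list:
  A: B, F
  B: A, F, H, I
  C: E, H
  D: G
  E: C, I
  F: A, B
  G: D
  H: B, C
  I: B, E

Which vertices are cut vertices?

B

Removing B increases the component count from 2 to 3, so B is a cut vertex.
By contrast removing G leaves 2 components; it is not a cut vertex. No other vertex is a cut vertex either.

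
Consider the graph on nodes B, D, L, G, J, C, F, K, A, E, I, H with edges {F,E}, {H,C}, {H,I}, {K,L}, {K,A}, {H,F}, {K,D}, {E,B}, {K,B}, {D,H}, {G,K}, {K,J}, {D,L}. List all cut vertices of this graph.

H, K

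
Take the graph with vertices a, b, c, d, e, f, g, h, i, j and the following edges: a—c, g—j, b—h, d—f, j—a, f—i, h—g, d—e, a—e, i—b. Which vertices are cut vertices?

a

Removing a increases the component count from 1 to 2, so a is a cut vertex.
By contrast removing h leaves 1 component; it is not a cut vertex. No other vertex is a cut vertex either.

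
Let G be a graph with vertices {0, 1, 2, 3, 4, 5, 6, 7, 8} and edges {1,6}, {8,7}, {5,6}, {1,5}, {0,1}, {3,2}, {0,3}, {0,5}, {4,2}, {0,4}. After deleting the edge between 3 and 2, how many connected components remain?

2

3 and 2 are still connected via 3-0-4-2, so the component count stays at 2.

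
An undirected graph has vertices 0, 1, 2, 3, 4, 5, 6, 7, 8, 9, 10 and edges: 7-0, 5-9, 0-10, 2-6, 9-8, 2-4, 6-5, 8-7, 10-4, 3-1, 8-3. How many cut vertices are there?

2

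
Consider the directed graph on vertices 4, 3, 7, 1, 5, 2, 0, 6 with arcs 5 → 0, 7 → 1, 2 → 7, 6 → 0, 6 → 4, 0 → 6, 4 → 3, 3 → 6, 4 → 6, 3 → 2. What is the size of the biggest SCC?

{0, 3, 4, 6} are all mutually reachable — one SCC of size 4.
{2} is an SCC by itself.
{7} is an SCC by itself.
{1} is an SCC by itself.
{5} is an SCC by itself.
The largest has 4 vertices.

4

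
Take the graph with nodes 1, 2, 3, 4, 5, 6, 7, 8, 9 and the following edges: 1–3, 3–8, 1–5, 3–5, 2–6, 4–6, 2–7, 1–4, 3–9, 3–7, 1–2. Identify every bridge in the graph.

3-8, 3-9

The edges on the cycle 1-3-7-2-1 are not bridges since each lies on that cycle.
But removing 3–8 disconnects 3 from 8; removing 3–9 disconnects 3 from 9 — these are bridges.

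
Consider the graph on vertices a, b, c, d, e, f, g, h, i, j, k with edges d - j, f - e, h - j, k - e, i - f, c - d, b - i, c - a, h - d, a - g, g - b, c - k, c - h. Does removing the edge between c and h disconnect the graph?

No

After removing c - h, the path c-d-h still connects them, so the edge is not a bridge.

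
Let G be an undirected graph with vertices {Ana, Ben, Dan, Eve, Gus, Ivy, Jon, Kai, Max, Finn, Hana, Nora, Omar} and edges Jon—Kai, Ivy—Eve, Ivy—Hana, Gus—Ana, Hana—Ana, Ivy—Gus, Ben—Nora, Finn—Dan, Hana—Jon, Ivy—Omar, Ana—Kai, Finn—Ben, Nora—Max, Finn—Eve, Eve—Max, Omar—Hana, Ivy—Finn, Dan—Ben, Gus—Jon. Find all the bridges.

The edges on the cycle Gus-Ana-Kai-Jon-Gus are not bridges since each lies on that cycle.
Every edge lies on some cycle, so there are no bridges.

none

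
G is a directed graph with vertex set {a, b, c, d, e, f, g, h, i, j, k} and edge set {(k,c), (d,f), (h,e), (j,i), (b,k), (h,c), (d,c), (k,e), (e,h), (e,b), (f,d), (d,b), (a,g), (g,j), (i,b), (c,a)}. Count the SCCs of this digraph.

{a, b, c, e, g, h, i, j, k} are all mutually reachable — one SCC of size 9.
{d, f} are all mutually reachable — one SCC of size 2.
That gives 2 strongly connected components.

2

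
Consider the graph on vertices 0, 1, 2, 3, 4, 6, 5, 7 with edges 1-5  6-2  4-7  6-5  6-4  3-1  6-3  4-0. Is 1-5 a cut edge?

No

After removing 1-5, the path 1-3-6-5 still connects them, so the edge is not a bridge.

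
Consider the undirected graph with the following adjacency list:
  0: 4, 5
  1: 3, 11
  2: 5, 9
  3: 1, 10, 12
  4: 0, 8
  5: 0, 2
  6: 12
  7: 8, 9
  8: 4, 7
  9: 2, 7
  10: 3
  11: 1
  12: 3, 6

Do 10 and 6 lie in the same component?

From 10 we can reach 1, 3, 6, 10, 11, 12, which includes 6.

Yes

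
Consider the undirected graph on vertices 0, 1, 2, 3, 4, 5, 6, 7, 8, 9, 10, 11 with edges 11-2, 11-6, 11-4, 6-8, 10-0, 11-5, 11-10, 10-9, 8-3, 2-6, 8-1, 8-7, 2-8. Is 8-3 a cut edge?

Yes

Removing 8-3 leaves no path between 8 and 3: the component count goes from 1 to 2. So it is a bridge.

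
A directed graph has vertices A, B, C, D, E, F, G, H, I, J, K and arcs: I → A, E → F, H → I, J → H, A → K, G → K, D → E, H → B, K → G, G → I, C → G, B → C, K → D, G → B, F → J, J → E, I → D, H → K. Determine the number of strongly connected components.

{A, B, C, D, E, F, G, H, I, J, K} are all mutually reachable — one SCC of size 11.
That gives 1 strongly connected component.

1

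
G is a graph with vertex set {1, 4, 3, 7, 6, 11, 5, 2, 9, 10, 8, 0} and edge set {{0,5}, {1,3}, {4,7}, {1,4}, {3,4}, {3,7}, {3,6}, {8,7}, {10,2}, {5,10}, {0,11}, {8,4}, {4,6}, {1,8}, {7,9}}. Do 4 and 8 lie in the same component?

From 4 we can reach 1, 3, 4, 6, 7, 8, 9, which includes 8.

Yes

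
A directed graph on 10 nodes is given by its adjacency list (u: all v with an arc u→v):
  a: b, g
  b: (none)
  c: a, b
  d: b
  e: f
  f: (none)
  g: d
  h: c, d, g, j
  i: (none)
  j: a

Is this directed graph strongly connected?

There is no directed path from g to j, so the graph is not strongly connected.

No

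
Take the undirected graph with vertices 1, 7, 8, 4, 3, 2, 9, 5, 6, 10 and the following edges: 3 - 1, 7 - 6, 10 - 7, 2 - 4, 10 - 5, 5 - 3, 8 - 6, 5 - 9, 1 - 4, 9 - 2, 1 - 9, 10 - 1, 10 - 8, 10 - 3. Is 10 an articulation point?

Yes

Deleting 10 raises the number of components from 1 to 2, so 10 is a cut vertex.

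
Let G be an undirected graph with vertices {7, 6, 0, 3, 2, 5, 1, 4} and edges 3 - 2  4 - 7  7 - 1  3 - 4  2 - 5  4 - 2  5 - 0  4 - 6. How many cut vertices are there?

Removing 2 increases the component count from 1 to 2, so 2 is a cut vertex.
Removing 4 increases the component count from 1 to 3, so 4 is a cut vertex.
Removing 5 increases the component count from 1 to 2, so 5 is a cut vertex.
Likewise 7 is a cut vertex.
By contrast removing 3 leaves 1 component; it is not a cut vertex. No other vertex is a cut vertex either.

4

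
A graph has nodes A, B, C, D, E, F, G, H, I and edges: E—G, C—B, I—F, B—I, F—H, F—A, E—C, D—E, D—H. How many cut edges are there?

The edges on the cycle D-E-C-B-I-F-H-D are not bridges since each lies on that cycle.
But removing G—E disconnects G from E; removing F—A disconnects F from A — these are bridges.
That makes 2 bridges.

2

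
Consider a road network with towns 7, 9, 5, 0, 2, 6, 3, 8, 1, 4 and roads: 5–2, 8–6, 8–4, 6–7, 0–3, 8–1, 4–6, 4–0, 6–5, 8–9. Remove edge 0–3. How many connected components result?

2

Before removal there is 1 component.
0–3 is a bridge — removing it separates 0's side from 3's side.
After removal: 2 components.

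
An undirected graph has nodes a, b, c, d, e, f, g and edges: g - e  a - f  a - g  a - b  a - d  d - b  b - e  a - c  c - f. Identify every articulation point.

a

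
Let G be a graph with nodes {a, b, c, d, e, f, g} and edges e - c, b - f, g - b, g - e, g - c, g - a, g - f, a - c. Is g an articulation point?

Deleting g raises the number of components from 2 to 3, so g is a cut vertex.

Yes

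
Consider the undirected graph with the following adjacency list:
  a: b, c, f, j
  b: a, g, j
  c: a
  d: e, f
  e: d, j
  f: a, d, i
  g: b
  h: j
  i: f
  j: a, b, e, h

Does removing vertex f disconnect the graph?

Deleting f raises the number of components from 1 to 2, so f is a cut vertex.

Yes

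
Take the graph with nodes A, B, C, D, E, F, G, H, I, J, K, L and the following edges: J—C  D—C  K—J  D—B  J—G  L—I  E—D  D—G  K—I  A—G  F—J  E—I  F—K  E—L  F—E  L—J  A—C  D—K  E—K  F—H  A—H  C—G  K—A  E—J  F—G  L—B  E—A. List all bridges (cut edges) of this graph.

none

The edges on the cycle E-L-I-K-E are not bridges since each lies on that cycle.
Every edge lies on some cycle, so there are no bridges.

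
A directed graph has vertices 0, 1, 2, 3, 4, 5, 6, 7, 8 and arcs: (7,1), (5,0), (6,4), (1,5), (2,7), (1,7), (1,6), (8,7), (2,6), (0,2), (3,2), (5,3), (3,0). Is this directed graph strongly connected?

No

There is no directed path from 2 to 8, so the graph is not strongly connected.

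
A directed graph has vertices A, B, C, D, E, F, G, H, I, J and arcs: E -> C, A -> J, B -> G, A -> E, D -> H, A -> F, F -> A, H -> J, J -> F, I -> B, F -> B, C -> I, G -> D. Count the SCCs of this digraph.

1

{A, B, C, D, E, F, G, H, I, J} are all mutually reachable — one SCC of size 10.
That gives 1 strongly connected component.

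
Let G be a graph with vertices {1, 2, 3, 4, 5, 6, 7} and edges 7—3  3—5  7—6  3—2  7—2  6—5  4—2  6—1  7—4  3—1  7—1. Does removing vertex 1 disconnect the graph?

No

Deleting 1 leaves 1 component (was 1) (its neighbors 3, 6, 7 remain connected to each other), so 1 is not a cut vertex.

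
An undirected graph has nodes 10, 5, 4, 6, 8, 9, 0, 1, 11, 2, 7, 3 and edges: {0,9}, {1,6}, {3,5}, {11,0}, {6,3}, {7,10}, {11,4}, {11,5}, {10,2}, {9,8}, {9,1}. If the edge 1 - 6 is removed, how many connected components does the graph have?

2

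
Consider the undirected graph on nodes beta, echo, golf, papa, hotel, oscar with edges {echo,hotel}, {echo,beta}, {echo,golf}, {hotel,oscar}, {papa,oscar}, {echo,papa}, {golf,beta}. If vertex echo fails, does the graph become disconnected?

Yes

Deleting echo raises the number of components from 1 to 2, so echo is a cut vertex.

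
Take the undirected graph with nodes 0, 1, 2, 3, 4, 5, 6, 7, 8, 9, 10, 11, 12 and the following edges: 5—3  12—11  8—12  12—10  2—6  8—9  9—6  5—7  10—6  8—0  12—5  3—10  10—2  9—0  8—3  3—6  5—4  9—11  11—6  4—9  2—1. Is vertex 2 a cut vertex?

Yes

Deleting 2 raises the number of components from 1 to 2, so 2 is a cut vertex.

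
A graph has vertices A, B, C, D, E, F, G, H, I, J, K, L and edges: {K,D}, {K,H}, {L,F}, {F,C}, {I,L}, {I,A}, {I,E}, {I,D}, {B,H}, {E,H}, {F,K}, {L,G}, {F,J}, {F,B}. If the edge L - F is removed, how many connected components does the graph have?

1

L and F are still connected via L-I-D-K-F, so the component count stays at 1.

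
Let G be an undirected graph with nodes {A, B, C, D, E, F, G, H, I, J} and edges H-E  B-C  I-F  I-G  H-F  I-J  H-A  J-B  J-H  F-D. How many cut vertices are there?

5

Removing B increases the component count from 1 to 2, so B is a cut vertex.
Removing F increases the component count from 1 to 2, so F is a cut vertex.
Removing H increases the component count from 1 to 3, so H is a cut vertex.
Likewise I, J are cut vertices.
By contrast removing A leaves 1 component; it is not a cut vertex. No other vertex is a cut vertex either.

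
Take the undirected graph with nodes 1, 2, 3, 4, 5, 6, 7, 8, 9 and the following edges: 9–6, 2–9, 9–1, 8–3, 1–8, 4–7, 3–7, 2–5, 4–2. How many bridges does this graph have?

2

The edges on the cycle 4-2-9-1-8-3-7-4 are not bridges since each lies on that cycle.
But removing 5–2 disconnects 5 from 2; removing 9–6 disconnects 9 from 6 — these are bridges.
That makes 2 bridges.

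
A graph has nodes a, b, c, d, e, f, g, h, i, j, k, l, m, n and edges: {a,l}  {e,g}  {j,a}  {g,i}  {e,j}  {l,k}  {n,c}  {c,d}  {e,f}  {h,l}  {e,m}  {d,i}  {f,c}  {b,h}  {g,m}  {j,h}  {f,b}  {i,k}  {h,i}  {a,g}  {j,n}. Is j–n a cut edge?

No

After removing j–n, the path j-e-f-c-n still connects them, so the edge is not a bridge.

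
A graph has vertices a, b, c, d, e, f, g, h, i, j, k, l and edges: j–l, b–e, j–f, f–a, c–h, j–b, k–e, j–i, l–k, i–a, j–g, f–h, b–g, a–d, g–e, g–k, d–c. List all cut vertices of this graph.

j

Removing j increases the component count from 1 to 2, so j is a cut vertex.
By contrast removing h leaves 1 component; it is not a cut vertex. No other vertex is a cut vertex either.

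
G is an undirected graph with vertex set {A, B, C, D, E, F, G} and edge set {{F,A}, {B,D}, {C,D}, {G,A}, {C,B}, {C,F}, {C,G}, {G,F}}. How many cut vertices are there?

1

Removing C increases the component count from 2 to 3, so C is a cut vertex.
By contrast removing F leaves 2 components; it is not a cut vertex. No other vertex is a cut vertex either.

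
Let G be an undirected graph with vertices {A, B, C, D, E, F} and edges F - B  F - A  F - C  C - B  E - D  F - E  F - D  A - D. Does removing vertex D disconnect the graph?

No

Deleting D leaves 1 component (was 1) (its neighbors A, E, F remain connected to each other), so D is not a cut vertex.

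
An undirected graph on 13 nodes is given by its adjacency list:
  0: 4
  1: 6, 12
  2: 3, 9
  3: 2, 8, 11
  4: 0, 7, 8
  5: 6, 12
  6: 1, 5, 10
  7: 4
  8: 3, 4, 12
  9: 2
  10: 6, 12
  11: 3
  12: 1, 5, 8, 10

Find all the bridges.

The edges on the cycle 12-5-6-1-12 are not bridges since each lies on that cycle.
But removing 3-2 disconnects 3 from 2; removing 7-4 disconnects 7 from 4; removing 8-4 disconnects 8 from 4; removing 9-2 disconnects 9 from 2 — these are bridges.
In total 8 edges are bridges.

0-4, 11-3, 12-8, 2-3, 2-9, 3-8, 4-7, 4-8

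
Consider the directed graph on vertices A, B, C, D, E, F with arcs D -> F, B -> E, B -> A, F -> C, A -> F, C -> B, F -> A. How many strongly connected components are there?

{A, B, C, F} are all mutually reachable — one SCC of size 4.
{E} is an SCC by itself.
{D} is an SCC by itself.
That gives 3 strongly connected components.

3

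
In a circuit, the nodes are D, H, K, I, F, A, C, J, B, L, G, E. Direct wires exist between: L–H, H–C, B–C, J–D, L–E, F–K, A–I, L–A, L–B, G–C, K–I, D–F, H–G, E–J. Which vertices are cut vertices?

L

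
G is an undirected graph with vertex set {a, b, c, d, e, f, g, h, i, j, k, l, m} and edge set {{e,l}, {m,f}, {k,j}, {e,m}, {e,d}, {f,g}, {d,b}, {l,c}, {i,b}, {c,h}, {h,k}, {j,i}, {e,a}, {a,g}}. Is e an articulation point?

Yes

Deleting e raises the number of components from 1 to 2, so e is a cut vertex.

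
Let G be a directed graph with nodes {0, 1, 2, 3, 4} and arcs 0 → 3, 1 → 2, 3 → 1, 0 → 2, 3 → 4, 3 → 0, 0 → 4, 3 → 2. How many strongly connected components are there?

4

{0, 3} are all mutually reachable — one SCC of size 2.
{4} is an SCC by itself.
{2} is an SCC by itself.
{1} is an SCC by itself.
That gives 4 strongly connected components.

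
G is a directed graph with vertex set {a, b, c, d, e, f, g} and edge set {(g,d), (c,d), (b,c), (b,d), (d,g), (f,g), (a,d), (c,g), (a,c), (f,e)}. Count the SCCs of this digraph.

{d, g} are all mutually reachable — one SCC of size 2.
{f} is an SCC by itself.
{b} is an SCC by itself.
{e} is an SCC by itself.
{a} is an SCC by itself.
(and 1 more singleton SCC)
That gives 6 strongly connected components.

6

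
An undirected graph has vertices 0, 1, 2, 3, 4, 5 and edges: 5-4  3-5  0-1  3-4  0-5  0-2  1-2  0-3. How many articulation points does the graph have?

1

Removing 0 increases the component count from 1 to 2, so 0 is a cut vertex.
By contrast removing 1 leaves 1 component; it is not a cut vertex. No other vertex is a cut vertex either.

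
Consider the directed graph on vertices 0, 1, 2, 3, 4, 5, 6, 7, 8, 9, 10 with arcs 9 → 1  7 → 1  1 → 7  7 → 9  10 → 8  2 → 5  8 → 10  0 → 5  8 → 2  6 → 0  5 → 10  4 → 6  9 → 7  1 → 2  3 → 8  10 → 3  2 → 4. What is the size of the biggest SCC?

8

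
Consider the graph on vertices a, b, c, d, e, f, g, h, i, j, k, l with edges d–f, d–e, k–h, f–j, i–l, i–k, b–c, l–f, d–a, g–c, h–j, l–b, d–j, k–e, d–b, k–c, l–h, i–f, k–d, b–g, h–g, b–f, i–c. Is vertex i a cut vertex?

No

Deleting i leaves 1 component (was 1) (its neighbors c, f, k, l remain connected to each other), so i is not a cut vertex.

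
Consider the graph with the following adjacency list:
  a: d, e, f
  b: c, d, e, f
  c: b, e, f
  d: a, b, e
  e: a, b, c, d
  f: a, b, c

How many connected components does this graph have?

1

Starting from a we can reach a, b, c, d, e, f. That is one component of size 6.
Total: 1 component.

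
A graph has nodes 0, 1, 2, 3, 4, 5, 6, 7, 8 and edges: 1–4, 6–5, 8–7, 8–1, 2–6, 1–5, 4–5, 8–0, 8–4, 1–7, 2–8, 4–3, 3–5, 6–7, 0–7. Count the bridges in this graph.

The edges on the cycle 8-1-5-3-4-8 are not bridges since each lies on that cycle.
Every edge lies on some cycle, so there are no bridges.

0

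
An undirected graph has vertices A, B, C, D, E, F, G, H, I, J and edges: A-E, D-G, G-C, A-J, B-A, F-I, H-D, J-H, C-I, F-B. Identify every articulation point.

Removing A increases the component count from 1 to 2, so A is a cut vertex.
By contrast removing C leaves 1 component; it is not a cut vertex. No other vertex is a cut vertex either.

A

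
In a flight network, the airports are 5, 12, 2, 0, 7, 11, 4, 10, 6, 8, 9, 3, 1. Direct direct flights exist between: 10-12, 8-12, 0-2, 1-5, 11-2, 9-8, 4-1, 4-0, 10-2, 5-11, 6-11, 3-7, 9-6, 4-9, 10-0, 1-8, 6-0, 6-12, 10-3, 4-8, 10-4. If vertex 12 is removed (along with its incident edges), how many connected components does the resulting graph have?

With 12 gone, the remaining components are: {0, 1, 2, 3, 4, 5, 6, 7, 8, 9, 10, 11}.
That is 1 component.

1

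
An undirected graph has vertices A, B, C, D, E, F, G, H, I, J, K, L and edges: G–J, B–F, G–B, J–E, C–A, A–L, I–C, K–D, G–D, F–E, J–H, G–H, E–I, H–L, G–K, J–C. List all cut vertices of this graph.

G

Removing G increases the component count from 1 to 2, so G is a cut vertex.
By contrast removing I leaves 1 component; it is not a cut vertex. No other vertex is a cut vertex either.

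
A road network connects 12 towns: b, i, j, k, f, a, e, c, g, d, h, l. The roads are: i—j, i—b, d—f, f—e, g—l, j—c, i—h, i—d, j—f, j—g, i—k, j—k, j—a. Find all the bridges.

The edges on the cycle i-j-f-d-i are not bridges since each lies on that cycle.
But removing c—j disconnects c from j; removing a—j disconnects a from j; removing g—l disconnects g from l; removing h—i disconnects h from i — these are bridges.
In total 7 edges are bridges.

a-j, b-i, c-j, e-f, g-j, g-l, h-i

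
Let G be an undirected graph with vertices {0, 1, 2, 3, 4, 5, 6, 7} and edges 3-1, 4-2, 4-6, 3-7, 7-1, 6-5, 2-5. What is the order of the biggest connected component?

4

0 is isolated — a component by itself.
Starting from 1 we can reach 1, 3, 7. That is one component of size 3.
Starting from 2 we can reach 2, 4, 5, 6. That is one component of size 4.
The largest has 4 vertices.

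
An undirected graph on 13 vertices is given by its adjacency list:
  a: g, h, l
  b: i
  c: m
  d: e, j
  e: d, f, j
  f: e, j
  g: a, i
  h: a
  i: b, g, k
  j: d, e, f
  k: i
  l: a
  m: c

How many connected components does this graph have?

3

Starting from c we can reach c, m. That is one component of size 2.
Starting from d we can reach d, e, f, j. That is one component of size 4.
Starting from a we can reach a, b, g, h, i, k, l. That is one component of size 7.
Total: 3 components.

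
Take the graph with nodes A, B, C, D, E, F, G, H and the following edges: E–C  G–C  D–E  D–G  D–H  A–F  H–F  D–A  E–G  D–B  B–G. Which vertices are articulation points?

Removing D increases the component count from 1 to 2, so D is a cut vertex.
By contrast removing E leaves 1 component; it is not a cut vertex. No other vertex is a cut vertex either.

D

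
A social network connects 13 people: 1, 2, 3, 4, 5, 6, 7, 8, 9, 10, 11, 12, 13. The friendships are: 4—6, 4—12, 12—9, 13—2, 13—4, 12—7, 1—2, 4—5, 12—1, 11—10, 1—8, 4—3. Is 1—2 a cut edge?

No

After removing 1—2, the path 1-12-4-13-2 still connects them, so the edge is not a bridge.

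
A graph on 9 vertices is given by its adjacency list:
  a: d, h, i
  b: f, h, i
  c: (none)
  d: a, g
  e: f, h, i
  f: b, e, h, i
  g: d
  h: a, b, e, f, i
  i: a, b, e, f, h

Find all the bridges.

The edges on the cycle h-a-i-f-h are not bridges since each lies on that cycle.
But removing d-g disconnects d from g; removing a-d disconnects a from d — these are bridges.

a-d, d-g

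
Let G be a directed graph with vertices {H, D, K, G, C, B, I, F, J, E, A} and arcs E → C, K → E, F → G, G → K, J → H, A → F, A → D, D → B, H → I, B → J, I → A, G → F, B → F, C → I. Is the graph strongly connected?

Yes

From C we can reach every vertex (A, B, C, D, E, F, G, H, I, J, K), and every vertex can reach C (A, B, C, D, E, F, G, H, I, J, K). So the whole graph is one strongly connected component.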